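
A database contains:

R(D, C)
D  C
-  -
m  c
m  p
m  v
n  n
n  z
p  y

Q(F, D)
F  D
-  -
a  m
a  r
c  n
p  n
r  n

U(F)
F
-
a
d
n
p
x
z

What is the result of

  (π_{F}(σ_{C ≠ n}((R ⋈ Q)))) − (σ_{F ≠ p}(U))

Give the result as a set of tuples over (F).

{c, p, r}

R ⋈ Q (natural join on D): {(m, c, a), (m, p, a), (m, v, a), (n, n, c), (n, n, p), (n, n, r), (n, z, c), (n, z, p), (n, z, r)}
Selection C ≠ n: {(m, c, a), (m, p, a), (m, v, a), (n, z, c), (n, z, p), (n, z, r)}
π[F]: project onto (F) (2 duplicate(s) eliminated) → {a, c, p, r}
Selection F ≠ p: {a, d, n, x, z}
Set difference of the two operands is {c, p, r}.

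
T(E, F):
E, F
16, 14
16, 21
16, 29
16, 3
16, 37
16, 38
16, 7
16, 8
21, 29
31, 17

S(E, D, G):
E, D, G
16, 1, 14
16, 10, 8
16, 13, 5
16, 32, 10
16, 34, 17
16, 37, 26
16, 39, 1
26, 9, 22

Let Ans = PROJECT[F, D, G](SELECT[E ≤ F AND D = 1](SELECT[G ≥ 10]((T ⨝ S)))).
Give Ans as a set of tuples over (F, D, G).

{(21, 1, 14), (29, 1, 14), (37, 1, 14), (38, 1, 14)}

Natural join on E: {(16, 14, 1, 14), (16, 14, 10, 8), (16, 14, 13, 5), (16, 14, 32, 10), (16, 14, 34, 17), (16, 14, 37, 26), (16, 14, 39, 1), (16, 21, 1, 14), (16, 21, 10, 8), (16, 21, 13, 5), (16, 21, 32, 10), (16, 21, 34, 17), (16, 21, 37, 26), (16, 21, 39, 1), (16, 29, 1, 14), (16, 29, 10, 8), (16, 29, 13, 5), (16, 29, 32, 10), (16, 29, 34, 17), (16, 29, 37, 26), (16, 29, 39, 1), (16, 3, 1, 14), (16, 3, 10, 8), (16, 3, 13, 5), (16, 3, 32, 10), (16, 3, 34, 17), (16, 3, 37, 26), (16, 3, 39, 1), (16, 37, 1, 14), (16, 37, 10, 8), (16, 37, 13, 5), (16, 37, 32, 10), (16, 37, 34, 17), (16, 37, 37, 26), (16, 37, 39, 1), (16, 38, 1, 14), (16, 38, 10, 8), (16, 38, 13, 5), (16, 38, 32, 10), (16, 38, 34, 17), (16, 38, 37, 26), (16, 38, 39, 1), (16, 7, 1, 14), (16, 7, 10, 8), (16, 7, 13, 5), (16, 7, 32, 10), (16, 7, 34, 17), (16, 7, 37, 26), (16, 7, 39, 1), (16, 8, 1, 14), (16, 8, 10, 8), (16, 8, 13, 5), (16, 8, 32, 10), (16, 8, 34, 17), (16, 8, 37, 26), (16, 8, 39, 1)}
σ[G ≥ 10]: keep tuples satisfying G ≥ 10 → {(16, 14, 1, 14), (16, 14, 32, 10), (16, 14, 34, 17), (16, 14, 37, 26), (16, 21, 1, 14), (16, 21, 32, 10), (16, 21, 34, 17), (16, 21, 37, 26), (16, 29, 1, 14), (16, 29, 32, 10), (16, 29, 34, 17), (16, 29, 37, 26), (16, 3, 1, 14), (16, 3, 32, 10), (16, 3, 34, 17), (16, 3, 37, 26), (16, 37, 1, 14), (16, 37, 32, 10), (16, 37, 34, 17), (16, 37, 37, 26), (16, 38, 1, 14), (16, 38, 32, 10), (16, 38, 34, 17), (16, 38, 37, 26), (16, 7, 1, 14), (16, 7, 32, 10), (16, 7, 34, 17), (16, 7, 37, 26), (16, 8, 1, 14), (16, 8, 32, 10), (16, 8, 34, 17), (16, 8, 37, 26)}
σ[E ≤ F AND D = 1]: keep tuples satisfying E ≤ F AND D = 1 → {(16, 21, 1, 14), (16, 29, 1, 14), (16, 37, 1, 14), (16, 38, 1, 14)}
π[F, D, G]: project onto (F, D, G) → {(21, 1, 14), (29, 1, 14), (37, 1, 14), (38, 1, 14)}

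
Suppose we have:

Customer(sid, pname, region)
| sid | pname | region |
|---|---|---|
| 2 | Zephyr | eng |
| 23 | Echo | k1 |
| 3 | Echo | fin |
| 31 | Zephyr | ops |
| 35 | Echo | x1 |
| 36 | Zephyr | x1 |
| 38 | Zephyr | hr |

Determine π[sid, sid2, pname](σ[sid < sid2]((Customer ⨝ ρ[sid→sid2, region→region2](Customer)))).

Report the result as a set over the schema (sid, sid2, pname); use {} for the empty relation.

{(2, 31, Zephyr), (2, 36, Zephyr), (2, 38, Zephyr), (23, 35, Echo), (3, 23, Echo), (3, 35, Echo), (31, 36, Zephyr), (31, 38, Zephyr), (36, 38, Zephyr)}

ρ[sid→sid2, region→region2]: schema becomes (sid2, pname, region2); tuples unchanged.
Customer ⋈ ρ[sid→sid2, region→region2](Customer) (natural join on pname): {(2, Zephyr, eng, 2, eng), (2, Zephyr, eng, 31, ops), (2, Zephyr, eng, 36, x1), (2, Zephyr, eng, 38, hr), (23, Echo, k1, 23, k1), (23, Echo, k1, 3, fin), (23, Echo, k1, 35, x1), (3, Echo, fin, 23, k1), (3, Echo, fin, 3, fin), (3, Echo, fin, 35, x1), (31, Zephyr, ops, 2, eng), (31, Zephyr, ops, 31, ops), (31, Zephyr, ops, 36, x1), (31, Zephyr, ops, 38, hr), (35, Echo, x1, 23, k1), (35, Echo, x1, 3, fin), (35, Echo, x1, 35, x1), (36, Zephyr, x1, 2, eng), (36, Zephyr, x1, 31, ops), (36, Zephyr, x1, 36, x1), (36, Zephyr, x1, 38, hr), (38, Zephyr, hr, 2, eng), (38, Zephyr, hr, 31, ops), (38, Zephyr, hr, 36, x1), (38, Zephyr, hr, 38, hr)}
σ[sid < sid2]: keep tuples satisfying sid < sid2 → {(2, Zephyr, eng, 31, ops), (2, Zephyr, eng, 36, x1), (2, Zephyr, eng, 38, hr), (23, Echo, k1, 35, x1), (3, Echo, fin, 23, k1), (3, Echo, fin, 35, x1), (31, Zephyr, ops, 36, x1), (31, Zephyr, ops, 38, hr), (36, Zephyr, x1, 38, hr)}
π[sid, sid2, pname]: project onto (sid, sid2, pname) → {(2, 31, Zephyr), (2, 36, Zephyr), (2, 38, Zephyr), (23, 35, Echo), (3, 23, Echo), (3, 35, Echo), (31, 36, Zephyr), (31, 38, Zephyr), (36, 38, Zephyr)}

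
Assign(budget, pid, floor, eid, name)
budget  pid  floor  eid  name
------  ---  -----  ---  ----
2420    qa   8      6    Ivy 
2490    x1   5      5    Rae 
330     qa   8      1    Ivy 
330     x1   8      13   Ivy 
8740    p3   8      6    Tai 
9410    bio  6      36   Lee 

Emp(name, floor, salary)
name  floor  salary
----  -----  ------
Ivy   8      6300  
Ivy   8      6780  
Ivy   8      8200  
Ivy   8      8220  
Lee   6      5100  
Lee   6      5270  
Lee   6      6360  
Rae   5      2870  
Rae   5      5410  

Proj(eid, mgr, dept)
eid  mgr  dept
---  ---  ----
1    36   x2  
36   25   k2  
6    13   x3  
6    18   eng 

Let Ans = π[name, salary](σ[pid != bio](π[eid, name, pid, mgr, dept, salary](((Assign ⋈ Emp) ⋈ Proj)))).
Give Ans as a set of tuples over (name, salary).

Joining Assign and Emp on floor, name yields {(2420, qa, 8, 6, Ivy, 6300), (2420, qa, 8, 6, Ivy, 6780), (2420, qa, 8, 6, Ivy, 8200), (2420, qa, 8, 6, Ivy, 8220), (2490, x1, 5, 5, Rae, 2870), (2490, x1, 5, 5, Rae, 5410), (330, qa, 8, 1, Ivy, 6300), (330, qa, 8, 1, Ivy, 6780), (330, qa, 8, 1, Ivy, 8200), (330, qa, 8, 1, Ivy, 8220), (330, x1, 8, 13, Ivy, 6300), (330, x1, 8, 13, Ivy, 6780), (330, x1, 8, 13, Ivy, 8200), (330, x1, 8, 13, Ivy, 8220), (9410, bio, 6, 36, Lee, 5100), (9410, bio, 6, 36, Lee, 5270), (9410, bio, 6, 36, Lee, 6360)}.
Joining (Assign ⋈ Emp) and Proj on eid yields {(2420, qa, 8, 6, Ivy, 6300, 13, x3), (2420, qa, 8, 6, Ivy, 6300, 18, eng), (2420, qa, 8, 6, Ivy, 6780, 13, x3), (2420, qa, 8, 6, Ivy, 6780, 18, eng), (2420, qa, 8, 6, Ivy, 8200, 13, x3), (2420, qa, 8, 6, Ivy, 8200, 18, eng), (2420, qa, 8, 6, Ivy, 8220, 13, x3), (2420, qa, 8, 6, Ivy, 8220, 18, eng), (330, qa, 8, 1, Ivy, 6300, 36, x2), (330, qa, 8, 1, Ivy, 6780, 36, x2), (330, qa, 8, 1, Ivy, 8200, 36, x2), (330, qa, 8, 1, Ivy, 8220, 36, x2), (9410, bio, 6, 36, Lee, 5100, 25, k2), (9410, bio, 6, 36, Lee, 5270, 25, k2), (9410, bio, 6, 36, Lee, 6360, 25, k2)}.
π_{eid, name, pid, mgr, dept, salary} gives {(1, Ivy, qa, 36, x2, 6300), (1, Ivy, qa, 36, x2, 6780), (1, Ivy, qa, 36, x2, 8200), (1, Ivy, qa, 36, x2, 8220), (36, Lee, bio, 25, k2, 5100), (36, Lee, bio, 25, k2, 5270), (36, Lee, bio, 25, k2, 6360), (6, Ivy, qa, 13, x3, 6300), (6, Ivy, qa, 13, x3, 6780), (6, Ivy, qa, 13, x3, 8200), (6, Ivy, qa, 13, x3, 8220), (6, Ivy, qa, 18, eng, 6300), (6, Ivy, qa, 18, eng, 6780), (6, Ivy, qa, 18, eng, 8200), (6, Ivy, qa, 18, eng, 8220)}.
Selection pid != bio: {(1, Ivy, qa, 36, x2, 6300), (1, Ivy, qa, 36, x2, 6780), (1, Ivy, qa, 36, x2, 8200), (1, Ivy, qa, 36, x2, 8220), (6, Ivy, qa, 13, x3, 6300), (6, Ivy, qa, 13, x3, 6780), (6, Ivy, qa, 13, x3, 8200), (6, Ivy, qa, 13, x3, 8220), (6, Ivy, qa, 18, eng, 6300), (6, Ivy, qa, 18, eng, 6780), (6, Ivy, qa, 18, eng, 8200), (6, Ivy, qa, 18, eng, 8220)}
π_{name, salary} gives {(Ivy, 6300), (Ivy, 6780), (Ivy, 8200), (Ivy, 8220)} (8 duplicate(s) eliminated).

{(Ivy, 6300), (Ivy, 6780), (Ivy, 8200), (Ivy, 8220)}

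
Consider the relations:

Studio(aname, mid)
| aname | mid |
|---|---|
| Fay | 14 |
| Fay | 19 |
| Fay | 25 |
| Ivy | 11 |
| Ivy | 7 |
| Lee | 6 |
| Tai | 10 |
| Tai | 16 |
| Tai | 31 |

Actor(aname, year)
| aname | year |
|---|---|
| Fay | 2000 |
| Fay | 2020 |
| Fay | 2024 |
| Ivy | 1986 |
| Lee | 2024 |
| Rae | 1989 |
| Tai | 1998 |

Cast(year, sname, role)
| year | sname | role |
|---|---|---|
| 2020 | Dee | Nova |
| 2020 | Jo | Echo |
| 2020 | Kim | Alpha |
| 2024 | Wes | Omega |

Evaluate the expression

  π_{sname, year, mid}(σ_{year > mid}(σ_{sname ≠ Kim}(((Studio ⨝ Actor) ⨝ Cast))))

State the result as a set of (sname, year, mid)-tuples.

Natural join on aname: {(Fay, 14, 2000), (Fay, 14, 2020), (Fay, 14, 2024), (Fay, 19, 2000), (Fay, 19, 2020), (Fay, 19, 2024), (Fay, 25, 2000), (Fay, 25, 2020), (Fay, 25, 2024), (Ivy, 11, 1986), (Ivy, 7, 1986), (Lee, 6, 2024), (Tai, 10, 1998), (Tai, 16, 1998), (Tai, 31, 1998)}
Natural join on year: {(Fay, 14, 2020, Dee, Nova), (Fay, 14, 2020, Jo, Echo), (Fay, 14, 2020, Kim, Alpha), (Fay, 14, 2024, Wes, Omega), (Fay, 19, 2020, Dee, Nova), (Fay, 19, 2020, Jo, Echo), (Fay, 19, 2020, Kim, Alpha), (Fay, 19, 2024, Wes, Omega), (Fay, 25, 2020, Dee, Nova), (Fay, 25, 2020, Jo, Echo), (Fay, 25, 2020, Kim, Alpha), (Fay, 25, 2024, Wes, Omega), (Lee, 6, 2024, Wes, Omega)}
Apply σ_{sname ≠ Kim}; surviving tuples: {(Fay, 14, 2020, Dee, Nova), (Fay, 14, 2020, Jo, Echo), (Fay, 14, 2024, Wes, Omega), (Fay, 19, 2020, Dee, Nova), (Fay, 19, 2020, Jo, Echo), (Fay, 19, 2024, Wes, Omega), (Fay, 25, 2020, Dee, Nova), (Fay, 25, 2020, Jo, Echo), (Fay, 25, 2024, Wes, Omega), (Lee, 6, 2024, Wes, Omega)}
Apply σ_{year > mid}; surviving tuples: {(Fay, 14, 2020, Dee, Nova), (Fay, 14, 2020, Jo, Echo), (Fay, 14, 2024, Wes, Omega), (Fay, 19, 2020, Dee, Nova), (Fay, 19, 2020, Jo, Echo), (Fay, 19, 2024, Wes, Omega), (Fay, 25, 2020, Dee, Nova), (Fay, 25, 2020, Jo, Echo), (Fay, 25, 2024, Wes, Omega), (Lee, 6, 2024, Wes, Omega)}
Keep only column(s) sname, year, mid: {(Dee, 2020, 14), (Dee, 2020, 19), (Dee, 2020, 25), (Jo, 2020, 14), (Jo, 2020, 19), (Jo, 2020, 25), (Wes, 2024, 14), (Wes, 2024, 19), (Wes, 2024, 25), (Wes, 2024, 6)}

{(Dee, 2020, 14), (Dee, 2020, 19), (Dee, 2020, 25), (Jo, 2020, 14), (Jo, 2020, 19), (Jo, 2020, 25), (Wes, 2024, 14), (Wes, 2024, 19), (Wes, 2024, 25), (Wes, 2024, 6)}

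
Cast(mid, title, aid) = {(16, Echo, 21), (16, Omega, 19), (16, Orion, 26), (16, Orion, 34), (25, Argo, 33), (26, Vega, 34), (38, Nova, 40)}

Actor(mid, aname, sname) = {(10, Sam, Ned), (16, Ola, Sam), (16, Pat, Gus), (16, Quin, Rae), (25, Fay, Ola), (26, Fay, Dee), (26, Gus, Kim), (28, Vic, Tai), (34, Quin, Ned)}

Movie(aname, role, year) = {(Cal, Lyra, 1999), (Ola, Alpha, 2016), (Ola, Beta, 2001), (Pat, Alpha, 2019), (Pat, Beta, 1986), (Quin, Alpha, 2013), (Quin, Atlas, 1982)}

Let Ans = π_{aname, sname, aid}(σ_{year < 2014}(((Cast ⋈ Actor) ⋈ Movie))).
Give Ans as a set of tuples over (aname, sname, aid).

Natural join on mid: {(16, Echo, 21, Ola, Sam), (16, Echo, 21, Pat, Gus), (16, Echo, 21, Quin, Rae), (16, Omega, 19, Ola, Sam), (16, Omega, 19, Pat, Gus), (16, Omega, 19, Quin, Rae), (16, Orion, 26, Ola, Sam), (16, Orion, 26, Pat, Gus), (16, Orion, 26, Quin, Rae), (16, Orion, 34, Ola, Sam), (16, Orion, 34, Pat, Gus), (16, Orion, 34, Quin, Rae), (25, Argo, 33, Fay, Ola), (26, Vega, 34, Fay, Dee), (26, Vega, 34, Gus, Kim)}
Natural join on aname: {(16, Echo, 21, Ola, Sam, Alpha, 2016), (16, Echo, 21, Ola, Sam, Beta, 2001), (16, Echo, 21, Pat, Gus, Alpha, 2019), (16, Echo, 21, Pat, Gus, Beta, 1986), (16, Echo, 21, Quin, Rae, Alpha, 2013), (16, Echo, 21, Quin, Rae, Atlas, 1982), (16, Omega, 19, Ola, Sam, Alpha, 2016), (16, Omega, 19, Ola, Sam, Beta, 2001), (16, Omega, 19, Pat, Gus, Alpha, 2019), (16, Omega, 19, Pat, Gus, Beta, 1986), (16, Omega, 19, Quin, Rae, Alpha, 2013), (16, Omega, 19, Quin, Rae, Atlas, 1982), (16, Orion, 26, Ola, Sam, Alpha, 2016), (16, Orion, 26, Ola, Sam, Beta, 2001), (16, Orion, 26, Pat, Gus, Alpha, 2019), (16, Orion, 26, Pat, Gus, Beta, 1986), (16, Orion, 26, Quin, Rae, Alpha, 2013), (16, Orion, 26, Quin, Rae, Atlas, 1982), (16, Orion, 34, Ola, Sam, Alpha, 2016), (16, Orion, 34, Ola, Sam, Beta, 2001), (16, Orion, 34, Pat, Gus, Alpha, 2019), (16, Orion, 34, Pat, Gus, Beta, 1986), (16, Orion, 34, Quin, Rae, Alpha, 2013), (16, Orion, 34, Quin, Rae, Atlas, 1982)}
Apply σ_{year < 2014}; surviving tuples: {(16, Echo, 21, Ola, Sam, Beta, 2001), (16, Echo, 21, Pat, Gus, Beta, 1986), (16, Echo, 21, Quin, Rae, Alpha, 2013), (16, Echo, 21, Quin, Rae, Atlas, 1982), (16, Omega, 19, Ola, Sam, Beta, 2001), (16, Omega, 19, Pat, Gus, Beta, 1986), (16, Omega, 19, Quin, Rae, Alpha, 2013), (16, Omega, 19, Quin, Rae, Atlas, 1982), (16, Orion, 26, Ola, Sam, Beta, 2001), (16, Orion, 26, Pat, Gus, Beta, 1986), (16, Orion, 26, Quin, Rae, Alpha, 2013), (16, Orion, 26, Quin, Rae, Atlas, 1982), (16, Orion, 34, Ola, Sam, Beta, 2001), (16, Orion, 34, Pat, Gus, Beta, 1986), (16, Orion, 34, Quin, Rae, Alpha, 2013), (16, Orion, 34, Quin, Rae, Atlas, 1982)}
Projecting to aname, sname, aid (4 duplicate(s) eliminated): {(Ola, Sam, 19), (Ola, Sam, 21), (Ola, Sam, 26), (Ola, Sam, 34), (Pat, Gus, 19), (Pat, Gus, 21), (Pat, Gus, 26), (Pat, Gus, 34), (Quin, Rae, 19), (Quin, Rae, 21), (Quin, Rae, 26), (Quin, Rae, 34)}

{(Ola, Sam, 19), (Ola, Sam, 21), (Ola, Sam, 26), (Ola, Sam, 34), (Pat, Gus, 19), (Pat, Gus, 21), (Pat, Gus, 26), (Pat, Gus, 34), (Quin, Rae, 19), (Quin, Rae, 21), (Quin, Rae, 26), (Quin, Rae, 34)}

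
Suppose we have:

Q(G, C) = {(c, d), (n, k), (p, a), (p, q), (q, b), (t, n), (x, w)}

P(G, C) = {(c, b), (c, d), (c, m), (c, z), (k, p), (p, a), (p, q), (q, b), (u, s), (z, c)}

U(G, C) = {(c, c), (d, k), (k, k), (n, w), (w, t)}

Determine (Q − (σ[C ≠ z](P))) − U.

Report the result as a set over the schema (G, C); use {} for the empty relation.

σ[C ≠ z]: keep tuples satisfying C ≠ z → {(c, b), (c, d), (c, m), (k, p), (p, a), (p, q), (q, b), (u, s), (z, c)}
Difference: {(c, d), (n, k), (p, a), (p, q), (q, b), (t, n), (x, w)} with {(c, b), (c, d), (c, m), (k, p), (p, a), (p, q), (q, b), (u, s), (z, c)} → {(n, k), (t, n), (x, w)}
Difference: {(n, k), (t, n), (x, w)} with {(c, c), (d, k), (k, k), (n, w), (w, t)} → {(n, k), (t, n), (x, w)}

{(n, k), (t, n), (x, w)}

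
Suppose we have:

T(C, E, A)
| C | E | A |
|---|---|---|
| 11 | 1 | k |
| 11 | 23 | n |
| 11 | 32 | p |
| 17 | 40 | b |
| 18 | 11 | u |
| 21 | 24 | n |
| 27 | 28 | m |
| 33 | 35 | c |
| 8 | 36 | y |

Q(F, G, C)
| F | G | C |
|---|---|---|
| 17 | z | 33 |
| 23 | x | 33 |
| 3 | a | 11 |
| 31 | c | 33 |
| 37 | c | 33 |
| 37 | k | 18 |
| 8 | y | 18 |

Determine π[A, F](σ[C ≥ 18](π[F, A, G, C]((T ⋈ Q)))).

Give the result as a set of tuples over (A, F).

{(c, 17), (c, 23), (c, 31), (c, 37), (u, 37), (u, 8)}

Natural join on C: {(11, 1, k, 3, a), (11, 23, n, 3, a), (11, 32, p, 3, a), (18, 11, u, 37, k), (18, 11, u, 8, y), (33, 35, c, 17, z), (33, 35, c, 23, x), (33, 35, c, 31, c), (33, 35, c, 37, c)}
π[F, A, G, C]: project onto (F, A, G, C) → {(17, c, z, 33), (23, c, x, 33), (3, k, a, 11), (3, n, a, 11), (3, p, a, 11), (31, c, c, 33), (37, c, c, 33), (37, u, k, 18), (8, u, y, 18)}
Selection C ≥ 18: {(17, c, z, 33), (23, c, x, 33), (31, c, c, 33), (37, c, c, 33), (37, u, k, 18), (8, u, y, 18)}
π[A, F]: project onto (A, F) → {(c, 17), (c, 23), (c, 31), (c, 37), (u, 37), (u, 8)}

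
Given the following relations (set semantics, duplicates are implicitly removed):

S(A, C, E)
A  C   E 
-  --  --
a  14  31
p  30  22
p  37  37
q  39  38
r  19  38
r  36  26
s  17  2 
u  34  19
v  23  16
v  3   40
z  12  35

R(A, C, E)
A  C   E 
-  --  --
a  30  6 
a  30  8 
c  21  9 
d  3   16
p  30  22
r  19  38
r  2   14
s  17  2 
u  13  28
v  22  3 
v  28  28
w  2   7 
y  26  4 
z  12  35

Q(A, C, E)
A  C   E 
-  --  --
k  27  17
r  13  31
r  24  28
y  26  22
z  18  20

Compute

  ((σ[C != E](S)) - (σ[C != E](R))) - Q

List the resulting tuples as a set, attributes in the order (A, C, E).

{(a, 14, 31), (q, 39, 38), (r, 36, 26), (u, 34, 19), (v, 23, 16), (v, 3, 40)}

σ[C != E]: keep tuples satisfying C != E → {(a, 14, 31), (p, 30, 22), (q, 39, 38), (r, 19, 38), (r, 36, 26), (s, 17, 2), (u, 34, 19), (v, 23, 16), (v, 3, 40), (z, 12, 35)}
σ[C != E]: keep tuples satisfying C != E → {(a, 30, 6), (a, 30, 8), (c, 21, 9), (d, 3, 16), (p, 30, 22), (r, 19, 38), (r, 2, 14), (s, 17, 2), (u, 13, 28), (v, 22, 3), (w, 2, 7), (y, 26, 4), (z, 12, 35)}
Set difference of the two operands is {(a, 14, 31), (q, 39, 38), (r, 36, 26), (u, 34, 19), (v, 23, 16), (v, 3, 40)}.
Set difference of the two operands is {(a, 14, 31), (q, 39, 38), (r, 36, 26), (u, 34, 19), (v, 23, 16), (v, 3, 40)}.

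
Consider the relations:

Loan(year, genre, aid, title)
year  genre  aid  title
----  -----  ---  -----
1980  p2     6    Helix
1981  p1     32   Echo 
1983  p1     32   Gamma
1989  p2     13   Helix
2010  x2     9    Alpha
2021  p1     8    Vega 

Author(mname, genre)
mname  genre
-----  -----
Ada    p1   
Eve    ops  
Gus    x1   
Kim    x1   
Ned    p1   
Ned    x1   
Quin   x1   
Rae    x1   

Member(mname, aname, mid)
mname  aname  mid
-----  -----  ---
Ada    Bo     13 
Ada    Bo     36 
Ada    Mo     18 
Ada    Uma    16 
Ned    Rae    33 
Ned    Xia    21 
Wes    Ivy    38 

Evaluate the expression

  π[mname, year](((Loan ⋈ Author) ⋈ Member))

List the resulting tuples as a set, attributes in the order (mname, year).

{(Ada, 1981), (Ada, 1983), (Ada, 2021), (Ned, 1981), (Ned, 1983), (Ned, 2021)}

Joining Loan and Author on genre yields {(1981, p1, 32, Echo, Ada), (1981, p1, 32, Echo, Ned), (1983, p1, 32, Gamma, Ada), (1983, p1, 32, Gamma, Ned), (2021, p1, 8, Vega, Ada), (2021, p1, 8, Vega, Ned)}.
Joining (Loan ⋈ Author) and Member on mname yields {(1981, p1, 32, Echo, Ada, Bo, 13), (1981, p1, 32, Echo, Ada, Bo, 36), (1981, p1, 32, Echo, Ada, Mo, 18), (1981, p1, 32, Echo, Ada, Uma, 16), (1981, p1, 32, Echo, Ned, Rae, 33), (1981, p1, 32, Echo, Ned, Xia, 21), (1983, p1, 32, Gamma, Ada, Bo, 13), (1983, p1, 32, Gamma, Ada, Bo, 36), (1983, p1, 32, Gamma, Ada, Mo, 18), (1983, p1, 32, Gamma, Ada, Uma, 16), (1983, p1, 32, Gamma, Ned, Rae, 33), (1983, p1, 32, Gamma, Ned, Xia, 21), (2021, p1, 8, Vega, Ada, Bo, 13), (2021, p1, 8, Vega, Ada, Bo, 36), (2021, p1, 8, Vega, Ada, Mo, 18), (2021, p1, 8, Vega, Ada, Uma, 16), (2021, p1, 8, Vega, Ned, Rae, 33), (2021, p1, 8, Vega, Ned, Xia, 21)}.
π_{mname, year} gives {(Ada, 1981), (Ada, 1983), (Ada, 2021), (Ned, 1981), (Ned, 1983), (Ned, 2021)} (12 duplicate(s) eliminated).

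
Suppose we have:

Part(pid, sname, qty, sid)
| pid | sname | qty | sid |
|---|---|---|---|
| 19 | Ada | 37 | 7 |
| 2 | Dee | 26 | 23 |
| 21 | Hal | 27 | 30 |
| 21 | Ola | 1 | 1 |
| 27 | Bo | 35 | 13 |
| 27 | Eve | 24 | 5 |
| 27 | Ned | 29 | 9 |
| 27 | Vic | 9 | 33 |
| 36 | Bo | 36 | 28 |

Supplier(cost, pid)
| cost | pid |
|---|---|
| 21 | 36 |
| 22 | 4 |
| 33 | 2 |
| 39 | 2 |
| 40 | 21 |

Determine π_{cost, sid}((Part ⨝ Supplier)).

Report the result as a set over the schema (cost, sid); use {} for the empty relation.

{(21, 28), (33, 23), (39, 23), (40, 1), (40, 30)}

Part ⋈ Supplier (natural join on pid): {(2, Dee, 26, 23, 33), (2, Dee, 26, 23, 39), (21, Hal, 27, 30, 40), (21, Ola, 1, 1, 40), (36, Bo, 36, 28, 21)}
π_{cost, sid} gives {(21, 28), (33, 23), (39, 23), (40, 1), (40, 30)}.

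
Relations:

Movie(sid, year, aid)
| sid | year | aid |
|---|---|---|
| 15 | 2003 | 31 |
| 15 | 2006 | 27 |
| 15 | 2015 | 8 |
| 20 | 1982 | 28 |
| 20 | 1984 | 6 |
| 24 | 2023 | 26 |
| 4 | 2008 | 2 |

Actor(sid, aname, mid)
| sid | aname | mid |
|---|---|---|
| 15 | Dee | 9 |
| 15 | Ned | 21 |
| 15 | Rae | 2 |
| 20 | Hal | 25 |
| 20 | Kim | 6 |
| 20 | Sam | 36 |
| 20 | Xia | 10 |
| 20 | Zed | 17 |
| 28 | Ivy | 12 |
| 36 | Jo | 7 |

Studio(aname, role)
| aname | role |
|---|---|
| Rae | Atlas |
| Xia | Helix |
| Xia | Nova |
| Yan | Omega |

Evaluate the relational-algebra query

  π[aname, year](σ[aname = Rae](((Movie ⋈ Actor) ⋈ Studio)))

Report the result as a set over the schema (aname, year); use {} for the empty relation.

Natural join on sid: {(15, 2003, 31, Dee, 9), (15, 2003, 31, Ned, 21), (15, 2003, 31, Rae, 2), (15, 2006, 27, Dee, 9), (15, 2006, 27, Ned, 21), (15, 2006, 27, Rae, 2), (15, 2015, 8, Dee, 9), (15, 2015, 8, Ned, 21), (15, 2015, 8, Rae, 2), (20, 1982, 28, Hal, 25), (20, 1982, 28, Kim, 6), (20, 1982, 28, Sam, 36), (20, 1982, 28, Xia, 10), (20, 1982, 28, Zed, 17), (20, 1984, 6, Hal, 25), (20, 1984, 6, Kim, 6), (20, 1984, 6, Sam, 36), (20, 1984, 6, Xia, 10), (20, 1984, 6, Zed, 17)}
Natural join on aname: {(15, 2003, 31, Rae, 2, Atlas), (15, 2006, 27, Rae, 2, Atlas), (15, 2015, 8, Rae, 2, Atlas), (20, 1982, 28, Xia, 10, Helix), (20, 1982, 28, Xia, 10, Nova), (20, 1984, 6, Xia, 10, Helix), (20, 1984, 6, Xia, 10, Nova)}
Apply σ_{aname = Rae}; surviving tuples: {(15, 2003, 31, Rae, 2, Atlas), (15, 2006, 27, Rae, 2, Atlas), (15, 2015, 8, Rae, 2, Atlas)}
π[aname, year]: project onto (aname, year) → {(Rae, 2003), (Rae, 2006), (Rae, 2015)}

{(Rae, 2003), (Rae, 2006), (Rae, 2015)}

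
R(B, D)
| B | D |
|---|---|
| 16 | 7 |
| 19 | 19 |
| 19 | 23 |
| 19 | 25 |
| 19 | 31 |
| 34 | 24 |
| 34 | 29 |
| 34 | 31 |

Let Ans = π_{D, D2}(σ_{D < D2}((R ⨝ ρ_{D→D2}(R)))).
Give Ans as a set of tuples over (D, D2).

{(19, 23), (19, 25), (19, 31), (23, 25), (23, 31), (24, 29), (24, 31), (25, 31), (29, 31)}

ρ[D→D2]: schema becomes (B, D2); tuples unchanged.
R ⋈ ρ_{D→D2}(R) (natural join on B): {(16, 7, 7), (19, 19, 19), (19, 19, 23), (19, 19, 25), (19, 19, 31), (19, 23, 19), (19, 23, 23), (19, 23, 25), (19, 23, 31), (19, 25, 19), (19, 25, 23), (19, 25, 25), (19, 25, 31), (19, 31, 19), (19, 31, 23), (19, 31, 25), (19, 31, 31), (34, 24, 24), (34, 24, 29), (34, 24, 31), (34, 29, 24), (34, 29, 29), (34, 29, 31), (34, 31, 24), (34, 31, 29), (34, 31, 31)}
Selection D < D2: {(19, 19, 23), (19, 19, 25), (19, 19, 31), (19, 23, 25), (19, 23, 31), (19, 25, 31), (34, 24, 29), (34, 24, 31), (34, 29, 31)}
π[D, D2]: project onto (D, D2) → {(19, 23), (19, 25), (19, 31), (23, 25), (23, 31), (24, 29), (24, 31), (25, 31), (29, 31)}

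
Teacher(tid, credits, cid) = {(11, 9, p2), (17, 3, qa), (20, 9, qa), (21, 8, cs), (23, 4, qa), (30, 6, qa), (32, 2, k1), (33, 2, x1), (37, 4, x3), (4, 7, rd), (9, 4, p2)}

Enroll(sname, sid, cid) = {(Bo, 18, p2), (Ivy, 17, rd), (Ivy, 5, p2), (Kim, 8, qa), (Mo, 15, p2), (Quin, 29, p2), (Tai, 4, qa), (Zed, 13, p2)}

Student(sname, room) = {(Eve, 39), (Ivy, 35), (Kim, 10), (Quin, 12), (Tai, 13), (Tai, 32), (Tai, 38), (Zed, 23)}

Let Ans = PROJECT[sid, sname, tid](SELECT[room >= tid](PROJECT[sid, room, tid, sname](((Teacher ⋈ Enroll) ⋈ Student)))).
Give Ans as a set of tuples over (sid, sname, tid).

{(13, Zed, 11), (13, Zed, 9), (17, Ivy, 4), (29, Quin, 11), (29, Quin, 9), (4, Tai, 17), (4, Tai, 20), (4, Tai, 23), (4, Tai, 30), (5, Ivy, 11), (5, Ivy, 9)}

Teacher ⋈ Enroll (natural join on cid): {(11, 9, p2, Bo, 18), (11, 9, p2, Ivy, 5), (11, 9, p2, Mo, 15), (11, 9, p2, Quin, 29), (11, 9, p2, Zed, 13), (17, 3, qa, Kim, 8), (17, 3, qa, Tai, 4), (20, 9, qa, Kim, 8), (20, 9, qa, Tai, 4), (23, 4, qa, Kim, 8), (23, 4, qa, Tai, 4), (30, 6, qa, Kim, 8), (30, 6, qa, Tai, 4), (4, 7, rd, Ivy, 17), (9, 4, p2, Bo, 18), (9, 4, p2, Ivy, 5), (9, 4, p2, Mo, 15), (9, 4, p2, Quin, 29), (9, 4, p2, Zed, 13)}
(Teacher ⋈ Enroll) ⋈ Student (natural join on sname): {(11, 9, p2, Ivy, 5, 35), (11, 9, p2, Quin, 29, 12), (11, 9, p2, Zed, 13, 23), (17, 3, qa, Kim, 8, 10), (17, 3, qa, Tai, 4, 13), (17, 3, qa, Tai, 4, 32), (17, 3, qa, Tai, 4, 38), (20, 9, qa, Kim, 8, 10), (20, 9, qa, Tai, 4, 13), (20, 9, qa, Tai, 4, 32), (20, 9, qa, Tai, 4, 38), (23, 4, qa, Kim, 8, 10), (23, 4, qa, Tai, 4, 13), (23, 4, qa, Tai, 4, 32), (23, 4, qa, Tai, 4, 38), (30, 6, qa, Kim, 8, 10), (30, 6, qa, Tai, 4, 13), (30, 6, qa, Tai, 4, 32), (30, 6, qa, Tai, 4, 38), (4, 7, rd, Ivy, 17, 35), (9, 4, p2, Ivy, 5, 35), (9, 4, p2, Quin, 29, 12), (9, 4, p2, Zed, 13, 23)}
π_{sid, room, tid, sname} gives {(13, 23, 11, Zed), (13, 23, 9, Zed), (17, 35, 4, Ivy), (29, 12, 11, Quin), (29, 12, 9, Quin), (4, 13, 17, Tai), (4, 13, 20, Tai), (4, 13, 23, Tai), (4, 13, 30, Tai), (4, 32, 17, Tai), (4, 32, 20, Tai), (4, 32, 23, Tai), (4, 32, 30, Tai), (4, 38, 17, Tai), (4, 38, 20, Tai), (4, 38, 23, Tai), (4, 38, 30, Tai), (5, 35, 11, Ivy), (5, 35, 9, Ivy), (8, 10, 17, Kim), (8, 10, 20, Kim), (8, 10, 23, Kim), (8, 10, 30, Kim)}.
σ[room >= tid]: keep tuples satisfying room >= tid → {(13, 23, 11, Zed), (13, 23, 9, Zed), (17, 35, 4, Ivy), (29, 12, 11, Quin), (29, 12, 9, Quin), (4, 32, 17, Tai), (4, 32, 20, Tai), (4, 32, 23, Tai), (4, 32, 30, Tai), (4, 38, 17, Tai), (4, 38, 20, Tai), (4, 38, 23, Tai), (4, 38, 30, Tai), (5, 35, 11, Ivy), (5, 35, 9, Ivy)}
π_{sid, sname, tid} gives {(13, Zed, 11), (13, Zed, 9), (17, Ivy, 4), (29, Quin, 11), (29, Quin, 9), (4, Tai, 17), (4, Tai, 20), (4, Tai, 23), (4, Tai, 30), (5, Ivy, 11), (5, Ivy, 9)} (4 duplicate(s) eliminated).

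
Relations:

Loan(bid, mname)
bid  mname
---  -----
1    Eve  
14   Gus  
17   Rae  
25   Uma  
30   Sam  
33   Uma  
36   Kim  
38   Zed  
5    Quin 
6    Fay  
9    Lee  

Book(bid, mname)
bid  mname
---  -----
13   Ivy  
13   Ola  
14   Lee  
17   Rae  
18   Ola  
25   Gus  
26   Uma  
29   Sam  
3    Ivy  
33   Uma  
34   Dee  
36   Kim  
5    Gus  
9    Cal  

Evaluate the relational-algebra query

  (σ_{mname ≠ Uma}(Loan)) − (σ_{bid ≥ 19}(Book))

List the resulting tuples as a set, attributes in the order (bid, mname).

{(1, Eve), (14, Gus), (17, Rae), (30, Sam), (38, Zed), (5, Quin), (6, Fay), (9, Lee)}

Filtering on mname ≠ Uma leaves {(1, Eve), (14, Gus), (17, Rae), (30, Sam), (36, Kim), (38, Zed), (5, Quin), (6, Fay), (9, Lee)}.
Filtering on bid ≥ 19 leaves {(25, Gus), (26, Uma), (29, Sam), (33, Uma), (34, Dee), (36, Kim)}.
Taking the difference: {(1, Eve), (14, Gus), (17, Rae), (30, Sam), (38, Zed), (5, Quin), (6, Fay), (9, Lee)}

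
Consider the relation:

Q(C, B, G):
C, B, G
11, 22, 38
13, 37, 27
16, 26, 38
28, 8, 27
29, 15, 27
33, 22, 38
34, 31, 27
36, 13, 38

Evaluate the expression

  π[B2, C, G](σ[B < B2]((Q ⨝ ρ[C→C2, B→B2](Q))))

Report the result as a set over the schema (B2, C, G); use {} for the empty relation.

{(15, 28, 27), (22, 36, 38), (26, 11, 38), (26, 33, 38), (26, 36, 38), (31, 28, 27), (31, 29, 27), (37, 28, 27), (37, 29, 27), (37, 34, 27)}

ρ[C→C2, B→B2]: schema becomes (C2, B2, G); tuples unchanged.
Natural join on G: {(11, 22, 38, 11, 22), (11, 22, 38, 16, 26), (11, 22, 38, 33, 22), (11, 22, 38, 36, 13), (13, 37, 27, 13, 37), (13, 37, 27, 28, 8), (13, 37, 27, 29, 15), (13, 37, 27, 34, 31), (16, 26, 38, 11, 22), (16, 26, 38, 16, 26), (16, 26, 38, 33, 22), (16, 26, 38, 36, 13), (28, 8, 27, 13, 37), (28, 8, 27, 28, 8), (28, 8, 27, 29, 15), (28, 8, 27, 34, 31), (29, 15, 27, 13, 37), (29, 15, 27, 28, 8), (29, 15, 27, 29, 15), (29, 15, 27, 34, 31), (33, 22, 38, 11, 22), (33, 22, 38, 16, 26), (33, 22, 38, 33, 22), (33, 22, 38, 36, 13), (34, 31, 27, 13, 37), (34, 31, 27, 28, 8), (34, 31, 27, 29, 15), (34, 31, 27, 34, 31), (36, 13, 38, 11, 22), (36, 13, 38, 16, 26), (36, 13, 38, 33, 22), (36, 13, 38, 36, 13)}
Filtering on B < B2 leaves {(11, 22, 38, 16, 26), (28, 8, 27, 13, 37), (28, 8, 27, 29, 15), (28, 8, 27, 34, 31), (29, 15, 27, 13, 37), (29, 15, 27, 34, 31), (33, 22, 38, 16, 26), (34, 31, 27, 13, 37), (36, 13, 38, 11, 22), (36, 13, 38, 16, 26), (36, 13, 38, 33, 22)}.
Keep only column(s) B2, C, G (1 duplicate(s) eliminated): {(15, 28, 27), (22, 36, 38), (26, 11, 38), (26, 33, 38), (26, 36, 38), (31, 28, 27), (31, 29, 27), (37, 28, 27), (37, 29, 27), (37, 34, 27)}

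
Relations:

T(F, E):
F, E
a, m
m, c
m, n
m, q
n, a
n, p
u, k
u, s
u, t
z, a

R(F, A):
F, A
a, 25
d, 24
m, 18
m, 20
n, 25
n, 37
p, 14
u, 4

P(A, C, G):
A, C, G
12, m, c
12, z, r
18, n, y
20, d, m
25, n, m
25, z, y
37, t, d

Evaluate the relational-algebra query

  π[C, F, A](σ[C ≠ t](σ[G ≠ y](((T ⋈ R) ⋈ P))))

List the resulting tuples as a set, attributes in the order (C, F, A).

Joining T and R on F yields {(a, m, 25), (m, c, 18), (m, c, 20), (m, n, 18), (m, n, 20), (m, q, 18), (m, q, 20), (n, a, 25), (n, a, 37), (n, p, 25), (n, p, 37), (u, k, 4), (u, s, 4), (u, t, 4)}.
Joining (T ⋈ R) and P on A yields {(a, m, 25, n, m), (a, m, 25, z, y), (m, c, 18, n, y), (m, c, 20, d, m), (m, n, 18, n, y), (m, n, 20, d, m), (m, q, 18, n, y), (m, q, 20, d, m), (n, a, 25, n, m), (n, a, 25, z, y), (n, a, 37, t, d), (n, p, 25, n, m), (n, p, 25, z, y), (n, p, 37, t, d)}.
σ[G ≠ y]: keep tuples satisfying G ≠ y → {(a, m, 25, n, m), (m, c, 20, d, m), (m, n, 20, d, m), (m, q, 20, d, m), (n, a, 25, n, m), (n, a, 37, t, d), (n, p, 25, n, m), (n, p, 37, t, d)}
σ[C ≠ t]: keep tuples satisfying C ≠ t → {(a, m, 25, n, m), (m, c, 20, d, m), (m, n, 20, d, m), (m, q, 20, d, m), (n, a, 25, n, m), (n, p, 25, n, m)}
Keep only column(s) C, F, A (3 duplicate(s) eliminated): {(d, m, 20), (n, a, 25), (n, n, 25)}

{(d, m, 20), (n, a, 25), (n, n, 25)}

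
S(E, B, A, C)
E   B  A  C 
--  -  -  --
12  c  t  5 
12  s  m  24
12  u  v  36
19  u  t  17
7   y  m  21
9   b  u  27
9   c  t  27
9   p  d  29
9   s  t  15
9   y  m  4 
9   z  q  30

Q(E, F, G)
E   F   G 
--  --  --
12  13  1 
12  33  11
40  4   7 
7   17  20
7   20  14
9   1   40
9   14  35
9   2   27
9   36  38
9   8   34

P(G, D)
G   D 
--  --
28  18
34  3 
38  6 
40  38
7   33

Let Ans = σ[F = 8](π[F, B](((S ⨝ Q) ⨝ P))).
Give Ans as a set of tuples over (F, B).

{(8, b), (8, c), (8, p), (8, s), (8, y), (8, z)}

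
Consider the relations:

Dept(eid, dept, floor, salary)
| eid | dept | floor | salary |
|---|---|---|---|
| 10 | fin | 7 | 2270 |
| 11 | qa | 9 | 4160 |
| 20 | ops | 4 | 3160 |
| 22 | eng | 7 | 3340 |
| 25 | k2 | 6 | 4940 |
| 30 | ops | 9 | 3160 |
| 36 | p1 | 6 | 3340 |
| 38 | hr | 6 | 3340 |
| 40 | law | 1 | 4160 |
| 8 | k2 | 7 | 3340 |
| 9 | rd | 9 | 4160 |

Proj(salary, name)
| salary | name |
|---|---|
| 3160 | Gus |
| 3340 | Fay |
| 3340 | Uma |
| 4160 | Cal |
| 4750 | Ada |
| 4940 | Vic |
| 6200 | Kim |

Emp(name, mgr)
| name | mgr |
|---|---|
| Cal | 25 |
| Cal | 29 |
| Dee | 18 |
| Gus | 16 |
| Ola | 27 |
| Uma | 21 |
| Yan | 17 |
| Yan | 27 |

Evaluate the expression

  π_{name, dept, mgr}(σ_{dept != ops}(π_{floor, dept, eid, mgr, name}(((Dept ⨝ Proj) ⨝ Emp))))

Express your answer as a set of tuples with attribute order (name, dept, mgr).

Natural join on salary: {(11, qa, 9, 4160, Cal), (20, ops, 4, 3160, Gus), (22, eng, 7, 3340, Fay), (22, eng, 7, 3340, Uma), (25, k2, 6, 4940, Vic), (30, ops, 9, 3160, Gus), (36, p1, 6, 3340, Fay), (36, p1, 6, 3340, Uma), (38, hr, 6, 3340, Fay), (38, hr, 6, 3340, Uma), (40, law, 1, 4160, Cal), (8, k2, 7, 3340, Fay), (8, k2, 7, 3340, Uma), (9, rd, 9, 4160, Cal)}
Natural join on name: {(11, qa, 9, 4160, Cal, 25), (11, qa, 9, 4160, Cal, 29), (20, ops, 4, 3160, Gus, 16), (22, eng, 7, 3340, Uma, 21), (30, ops, 9, 3160, Gus, 16), (36, p1, 6, 3340, Uma, 21), (38, hr, 6, 3340, Uma, 21), (40, law, 1, 4160, Cal, 25), (40, law, 1, 4160, Cal, 29), (8, k2, 7, 3340, Uma, 21), (9, rd, 9, 4160, Cal, 25), (9, rd, 9, 4160, Cal, 29)}
Keep only column(s) floor, dept, eid, mgr, name: {(1, law, 40, 25, Cal), (1, law, 40, 29, Cal), (4, ops, 20, 16, Gus), (6, hr, 38, 21, Uma), (6, p1, 36, 21, Uma), (7, eng, 22, 21, Uma), (7, k2, 8, 21, Uma), (9, ops, 30, 16, Gus), (9, qa, 11, 25, Cal), (9, qa, 11, 29, Cal), (9, rd, 9, 25, Cal), (9, rd, 9, 29, Cal)}
σ[dept != ops]: keep tuples satisfying dept != ops → {(1, law, 40, 25, Cal), (1, law, 40, 29, Cal), (6, hr, 38, 21, Uma), (6, p1, 36, 21, Uma), (7, eng, 22, 21, Uma), (7, k2, 8, 21, Uma), (9, qa, 11, 25, Cal), (9, qa, 11, 29, Cal), (9, rd, 9, 25, Cal), (9, rd, 9, 29, Cal)}
Keep only column(s) name, dept, mgr: {(Cal, law, 25), (Cal, law, 29), (Cal, qa, 25), (Cal, qa, 29), (Cal, rd, 25), (Cal, rd, 29), (Uma, eng, 21), (Uma, hr, 21), (Uma, k2, 21), (Uma, p1, 21)}

{(Cal, law, 25), (Cal, law, 29), (Cal, qa, 25), (Cal, qa, 29), (Cal, rd, 25), (Cal, rd, 29), (Uma, eng, 21), (Uma, hr, 21), (Uma, k2, 21), (Uma, p1, 21)}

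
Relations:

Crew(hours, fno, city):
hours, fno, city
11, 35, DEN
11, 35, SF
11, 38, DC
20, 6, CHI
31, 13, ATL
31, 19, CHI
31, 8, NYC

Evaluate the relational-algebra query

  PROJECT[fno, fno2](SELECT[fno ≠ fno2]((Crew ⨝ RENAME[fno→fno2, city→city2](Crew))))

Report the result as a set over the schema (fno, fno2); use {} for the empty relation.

{(13, 19), (13, 8), (19, 13), (19, 8), (35, 38), (38, 35), (8, 13), (8, 19)}

ρ[fno→fno2, city→city2]: schema becomes (hours, fno2, city2); tuples unchanged.
Crew ⋈ RENAME[fno→fno2, city→city2](Crew) (natural join on hours): {(11, 35, DEN, 35, DEN), (11, 35, DEN, 35, SF), (11, 35, DEN, 38, DC), (11, 35, SF, 35, DEN), (11, 35, SF, 35, SF), (11, 35, SF, 38, DC), (11, 38, DC, 35, DEN), (11, 38, DC, 35, SF), (11, 38, DC, 38, DC), (20, 6, CHI, 6, CHI), (31, 13, ATL, 13, ATL), (31, 13, ATL, 19, CHI), (31, 13, ATL, 8, NYC), (31, 19, CHI, 13, ATL), (31, 19, CHI, 19, CHI), (31, 19, CHI, 8, NYC), (31, 8, NYC, 13, ATL), (31, 8, NYC, 19, CHI), (31, 8, NYC, 8, NYC)}
Selection fno ≠ fno2: {(11, 35, DEN, 38, DC), (11, 35, SF, 38, DC), (11, 38, DC, 35, DEN), (11, 38, DC, 35, SF), (31, 13, ATL, 19, CHI), (31, 13, ATL, 8, NYC), (31, 19, CHI, 13, ATL), (31, 19, CHI, 8, NYC), (31, 8, NYC, 13, ATL), (31, 8, NYC, 19, CHI)}
Projecting to fno, fno2 (2 duplicate(s) eliminated): {(13, 19), (13, 8), (19, 13), (19, 8), (35, 38), (38, 35), (8, 13), (8, 19)}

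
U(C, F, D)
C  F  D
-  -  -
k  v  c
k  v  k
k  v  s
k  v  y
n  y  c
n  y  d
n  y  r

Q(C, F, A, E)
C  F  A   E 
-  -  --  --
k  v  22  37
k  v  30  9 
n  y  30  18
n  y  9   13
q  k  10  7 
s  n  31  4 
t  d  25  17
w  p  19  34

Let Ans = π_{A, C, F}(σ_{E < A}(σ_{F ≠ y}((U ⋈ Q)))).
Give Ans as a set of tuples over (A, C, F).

{(30, k, v)}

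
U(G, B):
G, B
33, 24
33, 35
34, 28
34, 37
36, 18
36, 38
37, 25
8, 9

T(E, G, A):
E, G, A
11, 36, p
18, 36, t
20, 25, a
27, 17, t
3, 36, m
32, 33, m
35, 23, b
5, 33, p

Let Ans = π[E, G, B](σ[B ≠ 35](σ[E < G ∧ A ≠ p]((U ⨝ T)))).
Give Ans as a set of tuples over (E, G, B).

{(18, 36, 18), (18, 36, 38), (3, 36, 18), (3, 36, 38), (32, 33, 24)}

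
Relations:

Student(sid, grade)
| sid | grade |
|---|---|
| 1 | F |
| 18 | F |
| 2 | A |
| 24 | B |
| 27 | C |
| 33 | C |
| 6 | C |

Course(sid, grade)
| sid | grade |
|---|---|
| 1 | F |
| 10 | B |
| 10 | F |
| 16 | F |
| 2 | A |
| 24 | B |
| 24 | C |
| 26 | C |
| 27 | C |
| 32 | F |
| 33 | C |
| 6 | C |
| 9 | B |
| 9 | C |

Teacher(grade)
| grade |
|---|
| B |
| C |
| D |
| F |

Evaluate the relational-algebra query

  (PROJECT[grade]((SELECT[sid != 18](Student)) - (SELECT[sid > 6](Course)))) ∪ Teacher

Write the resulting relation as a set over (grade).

{A, B, C, D, F}

Apply σ_{sid != 18}; surviving tuples: {(1, F), (2, A), (24, B), (27, C), (33, C), (6, C)}
Apply σ_{sid > 6}; surviving tuples: {(10, B), (10, F), (16, F), (24, B), (24, C), (26, C), (27, C), (32, F), (33, C), (9, B), (9, C)}
Taking the difference: {(1, F), (2, A), (6, C)}
π[grade]: project onto (grade) → {A, C, F}
Taking the union: {A, B, C, D, F}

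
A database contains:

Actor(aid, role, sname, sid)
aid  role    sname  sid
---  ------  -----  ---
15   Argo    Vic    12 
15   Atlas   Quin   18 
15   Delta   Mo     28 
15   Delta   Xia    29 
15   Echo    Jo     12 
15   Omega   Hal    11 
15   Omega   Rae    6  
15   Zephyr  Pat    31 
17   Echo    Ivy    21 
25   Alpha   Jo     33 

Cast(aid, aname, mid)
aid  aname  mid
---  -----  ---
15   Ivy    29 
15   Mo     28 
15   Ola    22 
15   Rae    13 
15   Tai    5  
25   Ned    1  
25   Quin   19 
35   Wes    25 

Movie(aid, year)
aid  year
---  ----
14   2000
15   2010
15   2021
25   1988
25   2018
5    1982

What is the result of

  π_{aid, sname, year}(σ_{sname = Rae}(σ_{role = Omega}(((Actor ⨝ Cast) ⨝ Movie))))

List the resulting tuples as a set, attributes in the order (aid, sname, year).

{(15, Rae, 2010), (15, Rae, 2021)}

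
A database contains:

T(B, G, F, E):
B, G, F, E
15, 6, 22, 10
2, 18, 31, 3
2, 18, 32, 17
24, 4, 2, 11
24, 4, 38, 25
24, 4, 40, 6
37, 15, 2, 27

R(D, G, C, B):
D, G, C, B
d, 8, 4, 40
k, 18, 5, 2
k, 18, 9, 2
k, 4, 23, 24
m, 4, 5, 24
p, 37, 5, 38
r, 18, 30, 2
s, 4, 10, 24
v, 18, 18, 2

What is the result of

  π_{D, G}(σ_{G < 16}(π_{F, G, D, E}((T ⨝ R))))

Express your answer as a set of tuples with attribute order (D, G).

{(k, 4), (m, 4), (s, 4)}

Natural join on B, G: {(2, 18, 31, 3, k, 5), (2, 18, 31, 3, k, 9), (2, 18, 31, 3, r, 30), (2, 18, 31, 3, v, 18), (2, 18, 32, 17, k, 5), (2, 18, 32, 17, k, 9), (2, 18, 32, 17, r, 30), (2, 18, 32, 17, v, 18), (24, 4, 2, 11, k, 23), (24, 4, 2, 11, m, 5), (24, 4, 2, 11, s, 10), (24, 4, 38, 25, k, 23), (24, 4, 38, 25, m, 5), (24, 4, 38, 25, s, 10), (24, 4, 40, 6, k, 23), (24, 4, 40, 6, m, 5), (24, 4, 40, 6, s, 10)}
π_{F, G, D, E} gives {(2, 4, k, 11), (2, 4, m, 11), (2, 4, s, 11), (31, 18, k, 3), (31, 18, r, 3), (31, 18, v, 3), (32, 18, k, 17), (32, 18, r, 17), (32, 18, v, 17), (38, 4, k, 25), (38, 4, m, 25), (38, 4, s, 25), (40, 4, k, 6), (40, 4, m, 6), (40, 4, s, 6)} (2 duplicate(s) eliminated).
Filtering on G < 16 leaves {(2, 4, k, 11), (2, 4, m, 11), (2, 4, s, 11), (38, 4, k, 25), (38, 4, m, 25), (38, 4, s, 25), (40, 4, k, 6), (40, 4, m, 6), (40, 4, s, 6)}.
π_{D, G} gives {(k, 4), (m, 4), (s, 4)} (6 duplicate(s) eliminated).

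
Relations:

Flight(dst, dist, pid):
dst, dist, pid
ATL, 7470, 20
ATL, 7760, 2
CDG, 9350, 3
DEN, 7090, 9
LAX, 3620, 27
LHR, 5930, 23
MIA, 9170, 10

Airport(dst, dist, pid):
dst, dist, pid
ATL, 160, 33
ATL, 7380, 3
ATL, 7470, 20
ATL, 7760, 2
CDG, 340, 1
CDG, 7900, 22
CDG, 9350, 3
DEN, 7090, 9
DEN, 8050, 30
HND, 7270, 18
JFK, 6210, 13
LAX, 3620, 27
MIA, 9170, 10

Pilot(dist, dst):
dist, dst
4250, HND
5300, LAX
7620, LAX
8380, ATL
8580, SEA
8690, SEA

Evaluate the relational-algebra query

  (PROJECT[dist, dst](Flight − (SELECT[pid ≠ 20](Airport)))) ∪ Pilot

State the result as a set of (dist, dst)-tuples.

Selection pid ≠ 20: {(ATL, 160, 33), (ATL, 7380, 3), (ATL, 7760, 2), (CDG, 340, 1), (CDG, 7900, 22), (CDG, 9350, 3), (DEN, 7090, 9), (DEN, 8050, 30), (HND, 7270, 18), (JFK, 6210, 13), (LAX, 3620, 27), (MIA, 9170, 10)}
Taking the difference: {(ATL, 7470, 20), (LHR, 5930, 23)}
π_{dist, dst} gives {(5930, LHR), (7470, ATL)}.
Taking the union: {(4250, HND), (5300, LAX), (5930, LHR), (7470, ATL), (7620, LAX), (8380, ATL), (8580, SEA), (8690, SEA)}

{(4250, HND), (5300, LAX), (5930, LHR), (7470, ATL), (7620, LAX), (8380, ATL), (8580, SEA), (8690, SEA)}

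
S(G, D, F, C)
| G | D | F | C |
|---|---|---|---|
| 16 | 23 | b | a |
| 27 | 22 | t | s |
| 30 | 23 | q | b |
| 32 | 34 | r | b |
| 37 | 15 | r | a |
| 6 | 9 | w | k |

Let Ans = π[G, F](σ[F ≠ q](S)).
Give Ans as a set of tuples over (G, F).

{(16, b), (27, t), (32, r), (37, r), (6, w)}

Apply σ_{F ≠ q}; surviving tuples: {(16, 23, b, a), (27, 22, t, s), (32, 34, r, b), (37, 15, r, a), (6, 9, w, k)}
π_{G, F} gives {(16, b), (27, t), (32, r), (37, r), (6, w)}.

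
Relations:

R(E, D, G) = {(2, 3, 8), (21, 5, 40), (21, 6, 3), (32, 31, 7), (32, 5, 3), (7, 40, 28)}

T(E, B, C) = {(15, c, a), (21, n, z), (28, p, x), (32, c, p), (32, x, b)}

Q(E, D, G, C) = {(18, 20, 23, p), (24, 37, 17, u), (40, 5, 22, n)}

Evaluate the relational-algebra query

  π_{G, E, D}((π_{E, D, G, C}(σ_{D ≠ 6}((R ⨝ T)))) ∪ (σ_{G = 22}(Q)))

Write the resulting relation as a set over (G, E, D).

{(22, 40, 5), (3, 32, 5), (40, 21, 5), (7, 32, 31)}

Joining R and T on E yields {(21, 5, 40, n, z), (21, 6, 3, n, z), (32, 31, 7, c, p), (32, 31, 7, x, b), (32, 5, 3, c, p), (32, 5, 3, x, b)}.
Filtering on D ≠ 6 leaves {(21, 5, 40, n, z), (32, 31, 7, c, p), (32, 31, 7, x, b), (32, 5, 3, c, p), (32, 5, 3, x, b)}.
Projecting to E, D, G, C: {(21, 5, 40, z), (32, 31, 7, b), (32, 31, 7, p), (32, 5, 3, b), (32, 5, 3, p)}
Filtering on G = 22 leaves {(40, 5, 22, n)}.
Taking the union: {(21, 5, 40, z), (32, 31, 7, b), (32, 31, 7, p), (32, 5, 3, b), (32, 5, 3, p), (40, 5, 22, n)}
Projecting to G, E, D (2 duplicate(s) eliminated): {(22, 40, 5), (3, 32, 5), (40, 21, 5), (7, 32, 31)}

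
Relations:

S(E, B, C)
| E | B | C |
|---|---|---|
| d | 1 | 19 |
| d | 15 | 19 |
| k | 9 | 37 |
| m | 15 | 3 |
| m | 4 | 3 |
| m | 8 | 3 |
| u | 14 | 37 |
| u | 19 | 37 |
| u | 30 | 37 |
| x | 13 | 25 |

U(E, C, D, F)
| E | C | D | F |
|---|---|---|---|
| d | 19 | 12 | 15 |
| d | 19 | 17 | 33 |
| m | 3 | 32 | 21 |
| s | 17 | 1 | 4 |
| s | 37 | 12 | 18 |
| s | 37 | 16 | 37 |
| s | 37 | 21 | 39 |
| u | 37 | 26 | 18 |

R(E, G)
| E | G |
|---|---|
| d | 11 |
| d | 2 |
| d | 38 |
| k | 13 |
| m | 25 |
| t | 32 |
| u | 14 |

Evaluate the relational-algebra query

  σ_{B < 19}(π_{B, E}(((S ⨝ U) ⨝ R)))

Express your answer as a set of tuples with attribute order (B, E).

Joining S and U on E, C yields {(d, 1, 19, 12, 15), (d, 1, 19, 17, 33), (d, 15, 19, 12, 15), (d, 15, 19, 17, 33), (m, 15, 3, 32, 21), (m, 4, 3, 32, 21), (m, 8, 3, 32, 21), (u, 14, 37, 26, 18), (u, 19, 37, 26, 18), (u, 30, 37, 26, 18)}.
Joining (S ⨝ U) and R on E yields {(d, 1, 19, 12, 15, 11), (d, 1, 19, 12, 15, 2), (d, 1, 19, 12, 15, 38), (d, 1, 19, 17, 33, 11), (d, 1, 19, 17, 33, 2), (d, 1, 19, 17, 33, 38), (d, 15, 19, 12, 15, 11), (d, 15, 19, 12, 15, 2), (d, 15, 19, 12, 15, 38), (d, 15, 19, 17, 33, 11), (d, 15, 19, 17, 33, 2), (d, 15, 19, 17, 33, 38), (m, 15, 3, 32, 21, 25), (m, 4, 3, 32, 21, 25), (m, 8, 3, 32, 21, 25), (u, 14, 37, 26, 18, 14), (u, 19, 37, 26, 18, 14), (u, 30, 37, 26, 18, 14)}.
Keep only column(s) B, E (10 duplicate(s) eliminated): {(1, d), (14, u), (15, d), (15, m), (19, u), (30, u), (4, m), (8, m)}
Apply σ_{B < 19}; surviving tuples: {(1, d), (14, u), (15, d), (15, m), (4, m), (8, m)}

{(1, d), (14, u), (15, d), (15, m), (4, m), (8, m)}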